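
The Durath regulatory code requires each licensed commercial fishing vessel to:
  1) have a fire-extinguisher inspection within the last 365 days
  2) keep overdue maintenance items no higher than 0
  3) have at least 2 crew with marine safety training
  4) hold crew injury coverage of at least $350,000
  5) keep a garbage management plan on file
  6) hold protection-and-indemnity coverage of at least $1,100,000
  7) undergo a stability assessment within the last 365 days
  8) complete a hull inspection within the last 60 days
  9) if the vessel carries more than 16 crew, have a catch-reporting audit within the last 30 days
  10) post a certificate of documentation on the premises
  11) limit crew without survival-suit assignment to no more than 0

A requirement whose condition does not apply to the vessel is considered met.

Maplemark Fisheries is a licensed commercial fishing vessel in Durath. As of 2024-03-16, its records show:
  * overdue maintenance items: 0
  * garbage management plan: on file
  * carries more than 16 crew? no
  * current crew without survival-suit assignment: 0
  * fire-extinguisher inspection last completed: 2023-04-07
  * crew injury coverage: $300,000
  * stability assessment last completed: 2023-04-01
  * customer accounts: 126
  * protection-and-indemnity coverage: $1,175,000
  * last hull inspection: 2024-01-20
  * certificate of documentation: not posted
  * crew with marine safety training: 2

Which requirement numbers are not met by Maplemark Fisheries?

4, 10

1. fire-extinguisher inspection 344 days ago vs limit 365 → met
2. overdue maintenance items 0 ≤ 0 → met
3. crew with marine safety training 2 ≥ 2 → met
4. crew injury coverage $300,000 < $350,000 → not met
5. garbage management plan present → met
6. protection-and-indemnity coverage $1,175,000 ≥ $1,100,000 → met
7. stability assessment 350 days ago vs limit 365 → met
8. hull inspection 56 days ago vs limit 60 → met
9. condition 'carries more than 16 crew' does not hold → requirement n/a → met
10. certificate of documentation absent → not met
11. crew without survival-suit assignment 0 ≤ 0 → met
Not met: 4, 10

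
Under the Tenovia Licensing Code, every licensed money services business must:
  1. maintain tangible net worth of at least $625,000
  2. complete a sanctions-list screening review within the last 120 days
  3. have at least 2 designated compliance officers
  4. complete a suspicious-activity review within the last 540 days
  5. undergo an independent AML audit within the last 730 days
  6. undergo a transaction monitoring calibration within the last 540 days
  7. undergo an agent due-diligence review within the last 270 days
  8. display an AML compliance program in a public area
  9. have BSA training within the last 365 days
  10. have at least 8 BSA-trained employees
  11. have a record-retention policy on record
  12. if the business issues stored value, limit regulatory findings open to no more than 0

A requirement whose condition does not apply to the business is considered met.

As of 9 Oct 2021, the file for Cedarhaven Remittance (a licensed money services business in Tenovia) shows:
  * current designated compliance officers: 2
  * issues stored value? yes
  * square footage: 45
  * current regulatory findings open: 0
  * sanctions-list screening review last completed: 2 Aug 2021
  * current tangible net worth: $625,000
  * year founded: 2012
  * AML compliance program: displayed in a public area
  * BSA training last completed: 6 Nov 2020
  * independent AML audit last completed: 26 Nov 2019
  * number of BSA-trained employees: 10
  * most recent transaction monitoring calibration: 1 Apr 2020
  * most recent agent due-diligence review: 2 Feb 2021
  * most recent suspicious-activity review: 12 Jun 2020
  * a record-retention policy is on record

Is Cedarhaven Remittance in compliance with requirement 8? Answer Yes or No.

8. AML compliance program present → met

Yes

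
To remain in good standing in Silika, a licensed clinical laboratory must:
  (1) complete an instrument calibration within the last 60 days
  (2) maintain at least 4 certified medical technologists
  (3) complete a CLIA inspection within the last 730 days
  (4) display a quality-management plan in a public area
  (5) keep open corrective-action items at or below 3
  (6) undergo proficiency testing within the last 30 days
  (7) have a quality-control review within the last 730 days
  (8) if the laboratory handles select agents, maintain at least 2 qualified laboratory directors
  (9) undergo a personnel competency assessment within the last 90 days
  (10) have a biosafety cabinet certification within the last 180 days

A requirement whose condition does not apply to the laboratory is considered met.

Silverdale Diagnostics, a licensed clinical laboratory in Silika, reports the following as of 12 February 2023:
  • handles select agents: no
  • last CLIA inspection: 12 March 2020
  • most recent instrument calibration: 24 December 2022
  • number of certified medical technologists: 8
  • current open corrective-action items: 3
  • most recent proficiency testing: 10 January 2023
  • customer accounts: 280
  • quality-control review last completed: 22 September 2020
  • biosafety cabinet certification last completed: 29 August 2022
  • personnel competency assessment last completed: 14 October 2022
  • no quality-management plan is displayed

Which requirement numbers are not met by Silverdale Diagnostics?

1. instrument calibration 50 days ago vs limit 60 → met
2. certified medical technologists 8 ≥ 4 → met
3. CLIA inspection 1067 days ago vs limit 730 → not met
4. quality-management plan absent → not met
5. open corrective-action items 3 ≤ 3 → met
6. proficiency testing 33 days ago vs limit 30 → not met
7. quality-control review 873 days ago vs limit 730 → not met
8. condition 'handles select agents' does not hold → requirement n/a → met
9. personnel competency assessment 121 days ago vs limit 90 → not met
10. biosafety cabinet certification 167 days ago vs limit 180 → met
Not met: 3, 4, 6, 7, 9

3, 4, 6, 7, 9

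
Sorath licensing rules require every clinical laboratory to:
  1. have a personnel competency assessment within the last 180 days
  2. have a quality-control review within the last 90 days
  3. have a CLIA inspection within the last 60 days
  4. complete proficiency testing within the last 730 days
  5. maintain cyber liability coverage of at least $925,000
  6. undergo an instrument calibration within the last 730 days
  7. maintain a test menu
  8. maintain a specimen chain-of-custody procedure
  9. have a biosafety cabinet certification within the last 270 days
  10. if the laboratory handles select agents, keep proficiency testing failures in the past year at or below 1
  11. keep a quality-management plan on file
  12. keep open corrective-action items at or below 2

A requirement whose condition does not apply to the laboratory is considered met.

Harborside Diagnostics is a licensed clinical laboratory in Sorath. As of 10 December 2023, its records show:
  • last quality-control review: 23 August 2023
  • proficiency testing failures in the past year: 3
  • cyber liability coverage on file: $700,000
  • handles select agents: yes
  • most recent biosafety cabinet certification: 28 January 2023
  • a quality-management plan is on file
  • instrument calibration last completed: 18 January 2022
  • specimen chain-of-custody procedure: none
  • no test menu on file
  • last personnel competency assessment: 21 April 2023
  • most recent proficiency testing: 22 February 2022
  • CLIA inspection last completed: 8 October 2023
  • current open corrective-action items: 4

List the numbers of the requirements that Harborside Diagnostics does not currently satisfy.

1, 2, 3, 5, 7, 8, 9, 10, 12

1. personnel competency assessment 233 days ago vs limit 180 → not met
2. quality-control review 109 days ago vs limit 90 → not met
3. CLIA inspection 63 days ago vs limit 60 → not met
4. proficiency testing 656 days ago vs limit 730 → met
5. cyber liability coverage $700,000 < $925,000 → not met
6. instrument calibration 691 days ago vs limit 730 → met
7. test menu absent → not met
8. specimen chain-of-custody procedure absent → not met
9. biosafety cabinet certification 316 days ago vs limit 270 → not met
10. condition 'handles select agents' holds; proficiency testing failures in the past year 3 > 1 → not met
11. quality-management plan present → met
12. open corrective-action items 4 > 2 → not met
Not met: 1, 2, 3, 5, 7, 8, 9, 10, 12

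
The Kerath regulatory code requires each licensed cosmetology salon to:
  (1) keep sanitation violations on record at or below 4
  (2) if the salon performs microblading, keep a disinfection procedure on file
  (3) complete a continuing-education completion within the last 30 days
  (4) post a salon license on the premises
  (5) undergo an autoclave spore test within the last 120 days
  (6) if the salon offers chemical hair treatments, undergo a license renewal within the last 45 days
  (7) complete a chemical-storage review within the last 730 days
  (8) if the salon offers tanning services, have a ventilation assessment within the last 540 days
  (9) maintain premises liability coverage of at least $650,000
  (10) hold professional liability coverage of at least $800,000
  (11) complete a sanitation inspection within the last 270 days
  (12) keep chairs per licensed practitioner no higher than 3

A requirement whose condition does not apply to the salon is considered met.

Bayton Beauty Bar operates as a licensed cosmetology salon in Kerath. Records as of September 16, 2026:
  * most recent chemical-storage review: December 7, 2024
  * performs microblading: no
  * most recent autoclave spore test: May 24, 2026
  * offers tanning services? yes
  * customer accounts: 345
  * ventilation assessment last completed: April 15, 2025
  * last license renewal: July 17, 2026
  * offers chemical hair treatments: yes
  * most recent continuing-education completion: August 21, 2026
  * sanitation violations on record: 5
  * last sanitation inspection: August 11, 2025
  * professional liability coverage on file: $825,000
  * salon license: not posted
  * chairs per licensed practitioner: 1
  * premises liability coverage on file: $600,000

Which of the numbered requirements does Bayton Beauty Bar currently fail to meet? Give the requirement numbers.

1. sanitation violations on record 5 > 4 → not met
2. condition 'performs microblading' does not hold → requirement n/a → met
3. continuing-education completion 26 days ago vs limit 30 → met
4. salon license absent → not met
5. autoclave spore test 115 days ago vs limit 120 → met
6. condition 'offers chemical hair treatments' holds; license renewal 61 days ago vs limit 45 → not met
7. chemical-storage review 648 days ago vs limit 730 → met
8. condition 'offers tanning services' holds; ventilation assessment 519 days ago vs limit 540 → met
9. premises liability coverage $600,000 < $650,000 → not met
10. professional liability coverage $825,000 ≥ $800,000 → met
11. sanitation inspection 401 days ago vs limit 270 → not met
12. chairs per licensed practitioner 1 ≤ 3 → met
Not met: 1, 4, 6, 9, 11

1, 4, 6, 9, 11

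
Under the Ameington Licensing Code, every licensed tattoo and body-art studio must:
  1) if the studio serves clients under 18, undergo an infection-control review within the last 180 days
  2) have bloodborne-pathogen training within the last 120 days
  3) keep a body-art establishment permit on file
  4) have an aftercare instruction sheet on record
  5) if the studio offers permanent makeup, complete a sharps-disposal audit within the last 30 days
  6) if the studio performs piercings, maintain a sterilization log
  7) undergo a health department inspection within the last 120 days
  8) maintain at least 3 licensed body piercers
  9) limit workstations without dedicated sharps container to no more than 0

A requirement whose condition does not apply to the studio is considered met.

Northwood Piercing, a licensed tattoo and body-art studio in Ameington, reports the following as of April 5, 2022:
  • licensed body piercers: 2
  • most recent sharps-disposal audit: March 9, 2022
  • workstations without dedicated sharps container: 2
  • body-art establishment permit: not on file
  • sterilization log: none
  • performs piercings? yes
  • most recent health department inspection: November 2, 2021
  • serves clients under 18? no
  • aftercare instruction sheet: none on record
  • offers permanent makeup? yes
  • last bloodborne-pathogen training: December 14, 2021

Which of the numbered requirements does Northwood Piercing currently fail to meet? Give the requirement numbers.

1. condition 'serves clients under 18' does not hold → requirement n/a → met
2. bloodborne-pathogen training 112 days ago vs limit 120 → met
3. body-art establishment permit absent → not met
4. aftercare instruction sheet absent → not met
5. condition 'offers permanent makeup' holds; sharps-disposal audit 27 days ago vs limit 30 → met
6. condition 'performs piercings' holds; sterilization log absent → not met
7. health department inspection 154 days ago vs limit 120 → not met
8. licensed body piercers 2 < 3 → not met
9. workstations without dedicated sharps container 2 > 0 → not met
Not met: 3, 4, 6, 7, 8, 9

3, 4, 6, 7, 8, 9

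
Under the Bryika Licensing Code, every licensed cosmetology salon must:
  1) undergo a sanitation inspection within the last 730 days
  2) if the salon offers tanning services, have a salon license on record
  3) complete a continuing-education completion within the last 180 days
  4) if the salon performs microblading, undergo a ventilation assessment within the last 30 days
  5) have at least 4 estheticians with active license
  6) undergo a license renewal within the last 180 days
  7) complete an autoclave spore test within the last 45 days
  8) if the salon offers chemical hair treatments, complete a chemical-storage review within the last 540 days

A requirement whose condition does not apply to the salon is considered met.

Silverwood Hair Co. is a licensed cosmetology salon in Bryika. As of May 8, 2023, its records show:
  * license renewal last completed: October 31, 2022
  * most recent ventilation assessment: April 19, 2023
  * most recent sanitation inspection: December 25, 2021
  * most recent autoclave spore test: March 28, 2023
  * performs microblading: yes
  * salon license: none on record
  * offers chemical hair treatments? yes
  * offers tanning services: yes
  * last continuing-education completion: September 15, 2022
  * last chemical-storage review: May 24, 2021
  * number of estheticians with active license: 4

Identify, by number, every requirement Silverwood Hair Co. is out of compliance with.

1. sanitation inspection 499 days ago vs limit 730 → met
2. condition 'offers tanning services' holds; salon license absent → not met
3. continuing-education completion 235 days ago vs limit 180 → not met
4. condition 'performs microblading' holds; ventilation assessment 19 days ago vs limit 30 → met
5. estheticians with active license 4 ≥ 4 → met
6. license renewal 189 days ago vs limit 180 → not met
7. autoclave spore test 41 days ago vs limit 45 → met
8. condition 'offers chemical hair treatments' holds; chemical-storage review 714 days ago vs limit 540 → not met
Not met: 2, 3, 6, 8

2, 3, 6, 8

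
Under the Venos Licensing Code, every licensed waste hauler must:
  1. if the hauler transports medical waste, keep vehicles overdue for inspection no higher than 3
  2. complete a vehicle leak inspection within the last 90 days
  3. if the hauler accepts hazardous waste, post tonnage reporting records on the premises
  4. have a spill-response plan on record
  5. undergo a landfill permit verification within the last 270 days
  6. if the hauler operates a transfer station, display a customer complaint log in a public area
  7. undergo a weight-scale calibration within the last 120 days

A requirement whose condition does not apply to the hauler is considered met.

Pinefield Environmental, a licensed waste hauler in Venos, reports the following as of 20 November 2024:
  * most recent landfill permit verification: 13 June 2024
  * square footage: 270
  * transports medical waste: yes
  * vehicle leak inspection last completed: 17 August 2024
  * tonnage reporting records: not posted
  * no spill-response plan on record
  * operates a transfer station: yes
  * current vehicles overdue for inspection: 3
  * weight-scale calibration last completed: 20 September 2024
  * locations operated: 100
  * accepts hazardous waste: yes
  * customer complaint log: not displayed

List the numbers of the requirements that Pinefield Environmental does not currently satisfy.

2, 3, 4, 6

1. condition 'transports medical waste' holds; vehicles overdue for inspection 3 ≤ 3 → met
2. vehicle leak inspection 95 days ago vs limit 90 → not met
3. condition 'accepts hazardous waste' holds; tonnage reporting records absent → not met
4. spill-response plan absent → not met
5. landfill permit verification 160 days ago vs limit 270 → met
6. condition 'operates a transfer station' holds; customer complaint log absent → not met
7. weight-scale calibration 61 days ago vs limit 120 → met
Not met: 2, 3, 4, 6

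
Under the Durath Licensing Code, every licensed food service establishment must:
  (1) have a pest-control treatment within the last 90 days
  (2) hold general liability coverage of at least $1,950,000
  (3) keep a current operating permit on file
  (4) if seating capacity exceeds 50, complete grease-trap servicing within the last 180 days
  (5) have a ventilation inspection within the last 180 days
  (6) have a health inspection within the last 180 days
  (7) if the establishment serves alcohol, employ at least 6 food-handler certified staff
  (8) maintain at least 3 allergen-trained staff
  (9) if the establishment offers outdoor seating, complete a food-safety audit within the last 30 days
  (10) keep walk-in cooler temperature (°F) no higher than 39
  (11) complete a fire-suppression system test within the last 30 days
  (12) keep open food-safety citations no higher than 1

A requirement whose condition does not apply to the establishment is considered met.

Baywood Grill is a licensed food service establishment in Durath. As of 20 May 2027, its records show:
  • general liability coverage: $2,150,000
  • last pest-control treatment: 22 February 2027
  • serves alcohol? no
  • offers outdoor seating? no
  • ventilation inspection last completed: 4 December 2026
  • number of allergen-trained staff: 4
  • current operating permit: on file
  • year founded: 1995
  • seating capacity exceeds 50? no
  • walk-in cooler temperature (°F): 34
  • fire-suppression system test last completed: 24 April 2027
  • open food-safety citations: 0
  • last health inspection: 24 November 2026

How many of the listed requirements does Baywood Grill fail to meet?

1. pest-control treatment 87 days ago vs limit 90 → met
2. general liability coverage $2,150,000 ≥ $1,950,000 → met
3. current operating permit present → met
4. condition 'seating capacity exceeds 50' does not hold → requirement n/a → met
5. ventilation inspection 167 days ago vs limit 180 → met
6. health inspection 177 days ago vs limit 180 → met
7. condition 'serves alcohol' does not hold → requirement n/a → met
8. allergen-trained staff 4 ≥ 3 → met
9. condition 'offers outdoor seating' does not hold → requirement n/a → met
10. walk-in cooler temperature (°F) 34 ≤ 39 → met
11. fire-suppression system test 26 days ago vs limit 30 → met
12. open food-safety citations 0 ≤ 1 → met
Not met: 0 of 12

0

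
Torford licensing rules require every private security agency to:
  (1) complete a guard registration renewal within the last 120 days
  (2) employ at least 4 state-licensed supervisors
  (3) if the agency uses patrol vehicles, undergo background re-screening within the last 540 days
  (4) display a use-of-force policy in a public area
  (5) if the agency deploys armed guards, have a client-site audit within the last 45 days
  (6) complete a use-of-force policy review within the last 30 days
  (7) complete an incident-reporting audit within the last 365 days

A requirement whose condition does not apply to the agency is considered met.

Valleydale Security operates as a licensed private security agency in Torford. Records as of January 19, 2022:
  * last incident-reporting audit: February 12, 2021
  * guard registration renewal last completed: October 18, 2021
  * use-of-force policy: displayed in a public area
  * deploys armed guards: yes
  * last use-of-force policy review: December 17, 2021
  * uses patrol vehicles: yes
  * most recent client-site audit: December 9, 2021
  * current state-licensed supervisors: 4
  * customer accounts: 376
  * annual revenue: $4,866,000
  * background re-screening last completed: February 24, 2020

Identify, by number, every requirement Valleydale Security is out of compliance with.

1. guard registration renewal 93 days ago vs limit 120 → met
2. state-licensed supervisors 4 ≥ 4 → met
3. condition 'uses patrol vehicles' holds; background re-screening 695 days ago vs limit 540 → not met
4. use-of-force policy present → met
5. condition 'deploys armed guards' holds; client-site audit 41 days ago vs limit 45 → met
6. use-of-force policy review 33 days ago vs limit 30 → not met
7. incident-reporting audit 341 days ago vs limit 365 → met
Not met: 3, 6

3, 6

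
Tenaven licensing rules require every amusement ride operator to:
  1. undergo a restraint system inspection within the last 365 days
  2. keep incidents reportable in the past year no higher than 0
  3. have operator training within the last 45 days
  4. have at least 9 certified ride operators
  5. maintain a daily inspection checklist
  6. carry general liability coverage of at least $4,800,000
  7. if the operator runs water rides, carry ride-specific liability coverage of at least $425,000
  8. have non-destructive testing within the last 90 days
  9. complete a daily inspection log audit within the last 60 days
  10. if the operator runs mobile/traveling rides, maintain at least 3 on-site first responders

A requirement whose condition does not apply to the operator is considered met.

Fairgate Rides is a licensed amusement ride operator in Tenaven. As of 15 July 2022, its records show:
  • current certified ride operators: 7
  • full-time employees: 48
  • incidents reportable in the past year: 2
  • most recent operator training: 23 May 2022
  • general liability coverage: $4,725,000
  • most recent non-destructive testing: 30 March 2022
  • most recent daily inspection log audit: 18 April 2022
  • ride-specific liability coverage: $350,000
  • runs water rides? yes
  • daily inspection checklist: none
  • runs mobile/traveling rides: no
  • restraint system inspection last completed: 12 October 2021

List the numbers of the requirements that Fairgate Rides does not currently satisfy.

1. restraint system inspection 276 days ago vs limit 365 → met
2. incidents reportable in the past year 2 > 0 → not met
3. operator training 53 days ago vs limit 45 → not met
4. certified ride operators 7 < 9 → not met
5. daily inspection checklist absent → not met
6. general liability coverage $4,725,000 < $4,800,000 → not met
7. condition 'runs water rides' holds; ride-specific liability coverage $350,000 < $425,000 → not met
8. non-destructive testing 107 days ago vs limit 90 → not met
9. daily inspection log audit 88 days ago vs limit 60 → not met
10. condition 'runs mobile/traveling rides' does not hold → requirement n/a → met
Not met: 2, 3, 4, 5, 6, 7, 8, 9

2, 3, 4, 5, 6, 7, 8, 9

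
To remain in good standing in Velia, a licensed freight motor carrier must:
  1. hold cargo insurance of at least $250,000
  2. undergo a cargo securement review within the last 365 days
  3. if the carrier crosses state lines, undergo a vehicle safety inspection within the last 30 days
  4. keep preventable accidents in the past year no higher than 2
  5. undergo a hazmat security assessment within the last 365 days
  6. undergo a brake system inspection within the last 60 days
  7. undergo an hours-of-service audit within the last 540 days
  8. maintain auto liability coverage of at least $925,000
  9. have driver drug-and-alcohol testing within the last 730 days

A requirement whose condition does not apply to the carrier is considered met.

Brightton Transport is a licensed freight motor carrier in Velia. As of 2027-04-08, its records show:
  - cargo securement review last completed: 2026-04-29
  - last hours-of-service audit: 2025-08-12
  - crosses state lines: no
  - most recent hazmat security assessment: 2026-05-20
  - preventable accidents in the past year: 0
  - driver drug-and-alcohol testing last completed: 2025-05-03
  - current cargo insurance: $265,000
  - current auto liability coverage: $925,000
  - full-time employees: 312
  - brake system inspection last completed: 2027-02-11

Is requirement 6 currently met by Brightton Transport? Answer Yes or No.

Yes

6. brake system inspection 56 days ago vs limit 60 → met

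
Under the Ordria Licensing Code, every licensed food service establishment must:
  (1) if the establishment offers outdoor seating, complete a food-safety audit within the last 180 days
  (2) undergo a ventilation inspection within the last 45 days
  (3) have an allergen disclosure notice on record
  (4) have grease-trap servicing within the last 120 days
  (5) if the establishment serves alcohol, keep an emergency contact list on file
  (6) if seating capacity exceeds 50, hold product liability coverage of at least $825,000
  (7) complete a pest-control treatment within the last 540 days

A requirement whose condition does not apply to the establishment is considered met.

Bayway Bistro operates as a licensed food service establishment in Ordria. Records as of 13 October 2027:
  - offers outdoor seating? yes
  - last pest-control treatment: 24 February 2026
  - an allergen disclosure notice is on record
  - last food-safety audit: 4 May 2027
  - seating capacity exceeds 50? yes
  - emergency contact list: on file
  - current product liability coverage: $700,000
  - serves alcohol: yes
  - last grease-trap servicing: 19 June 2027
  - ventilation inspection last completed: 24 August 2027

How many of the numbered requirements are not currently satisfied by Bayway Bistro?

1. condition 'offers outdoor seating' holds; food-safety audit 162 days ago vs limit 180 → met
2. ventilation inspection 50 days ago vs limit 45 → not met
3. allergen disclosure notice present → met
4. grease-trap servicing 116 days ago vs limit 120 → met
5. condition 'serves alcohol' holds; emergency contact list present → met
6. condition 'seating capacity exceeds 50' holds; product liability coverage $700,000 < $825,000 → not met
7. pest-control treatment 596 days ago vs limit 540 → not met
Not met: 3 of 7

3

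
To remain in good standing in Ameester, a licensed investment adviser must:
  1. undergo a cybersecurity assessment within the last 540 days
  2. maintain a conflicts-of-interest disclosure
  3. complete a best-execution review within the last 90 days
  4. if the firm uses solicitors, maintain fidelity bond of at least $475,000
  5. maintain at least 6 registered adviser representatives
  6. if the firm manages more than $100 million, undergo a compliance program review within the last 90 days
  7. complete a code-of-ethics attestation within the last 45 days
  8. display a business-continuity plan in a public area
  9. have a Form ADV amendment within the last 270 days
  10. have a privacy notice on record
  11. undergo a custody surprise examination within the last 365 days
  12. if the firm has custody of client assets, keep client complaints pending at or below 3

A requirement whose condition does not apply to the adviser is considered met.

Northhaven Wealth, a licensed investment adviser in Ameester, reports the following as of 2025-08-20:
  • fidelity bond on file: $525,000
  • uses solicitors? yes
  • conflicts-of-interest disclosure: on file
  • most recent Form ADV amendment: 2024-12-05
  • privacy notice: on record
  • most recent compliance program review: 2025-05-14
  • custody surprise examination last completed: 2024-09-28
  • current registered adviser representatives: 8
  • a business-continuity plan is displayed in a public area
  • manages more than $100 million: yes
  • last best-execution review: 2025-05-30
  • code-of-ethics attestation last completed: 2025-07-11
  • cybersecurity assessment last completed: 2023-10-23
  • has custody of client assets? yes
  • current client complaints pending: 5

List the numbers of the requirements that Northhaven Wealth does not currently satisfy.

1, 6, 12

1. cybersecurity assessment 667 days ago vs limit 540 → not met
2. conflicts-of-interest disclosure present → met
3. best-execution review 82 days ago vs limit 90 → met
4. condition 'uses solicitors' holds; fidelity bond $525,000 ≥ $475,000 → met
5. registered adviser representatives 8 ≥ 6 → met
6. condition 'manages more than $100 million' holds; compliance program review 98 days ago vs limit 90 → not met
7. code-of-ethics attestation 40 days ago vs limit 45 → met
8. business-continuity plan present → met
9. Form ADV amendment 258 days ago vs limit 270 → met
10. privacy notice present → met
11. custody surprise examination 326 days ago vs limit 365 → met
12. condition 'has custody of client assets' holds; client complaints pending 5 > 3 → not met
Not met: 1, 6, 12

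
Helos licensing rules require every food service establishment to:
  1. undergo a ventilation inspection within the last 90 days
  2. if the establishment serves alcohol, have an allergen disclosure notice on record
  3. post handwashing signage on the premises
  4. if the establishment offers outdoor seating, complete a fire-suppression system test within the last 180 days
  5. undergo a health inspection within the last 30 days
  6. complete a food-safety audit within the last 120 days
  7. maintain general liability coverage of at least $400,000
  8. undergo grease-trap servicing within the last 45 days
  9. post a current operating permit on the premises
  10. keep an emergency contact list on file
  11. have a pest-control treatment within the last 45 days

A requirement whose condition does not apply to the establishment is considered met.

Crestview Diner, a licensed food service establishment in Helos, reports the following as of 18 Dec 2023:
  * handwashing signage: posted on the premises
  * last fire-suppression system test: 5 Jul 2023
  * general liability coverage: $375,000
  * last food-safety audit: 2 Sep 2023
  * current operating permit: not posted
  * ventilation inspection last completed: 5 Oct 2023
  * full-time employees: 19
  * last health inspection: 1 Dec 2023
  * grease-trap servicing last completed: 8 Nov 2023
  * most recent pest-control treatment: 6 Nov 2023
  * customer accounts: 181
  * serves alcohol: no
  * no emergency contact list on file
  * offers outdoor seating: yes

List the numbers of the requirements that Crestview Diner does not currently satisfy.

1. ventilation inspection 74 days ago vs limit 90 → met
2. condition 'serves alcohol' does not hold → requirement n/a → met
3. handwashing signage present → met
4. condition 'offers outdoor seating' holds; fire-suppression system test 166 days ago vs limit 180 → met
5. health inspection 17 days ago vs limit 30 → met
6. food-safety audit 107 days ago vs limit 120 → met
7. general liability coverage $375,000 < $400,000 → not met
8. grease-trap servicing 40 days ago vs limit 45 → met
9. current operating permit absent → not met
10. emergency contact list absent → not met
11. pest-control treatment 42 days ago vs limit 45 → met
Not met: 7, 9, 10

7, 9, 10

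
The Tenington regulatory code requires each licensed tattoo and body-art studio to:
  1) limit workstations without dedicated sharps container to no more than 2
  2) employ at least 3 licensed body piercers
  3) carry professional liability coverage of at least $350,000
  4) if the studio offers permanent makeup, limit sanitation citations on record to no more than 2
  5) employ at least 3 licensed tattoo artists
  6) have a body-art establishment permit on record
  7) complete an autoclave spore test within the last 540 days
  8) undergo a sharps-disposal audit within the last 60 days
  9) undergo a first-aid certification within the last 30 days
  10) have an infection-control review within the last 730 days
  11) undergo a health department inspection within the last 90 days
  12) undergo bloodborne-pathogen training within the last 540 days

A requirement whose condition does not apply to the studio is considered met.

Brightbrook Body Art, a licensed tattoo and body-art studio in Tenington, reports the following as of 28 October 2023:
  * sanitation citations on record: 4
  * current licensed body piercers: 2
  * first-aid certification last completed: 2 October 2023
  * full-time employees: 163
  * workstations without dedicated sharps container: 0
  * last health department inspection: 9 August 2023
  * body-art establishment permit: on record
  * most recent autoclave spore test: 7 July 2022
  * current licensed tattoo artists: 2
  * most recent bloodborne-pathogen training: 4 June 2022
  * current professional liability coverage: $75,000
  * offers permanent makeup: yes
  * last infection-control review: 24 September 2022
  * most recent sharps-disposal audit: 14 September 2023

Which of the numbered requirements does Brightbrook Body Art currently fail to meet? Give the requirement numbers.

2, 3, 4, 5

1. workstations without dedicated sharps container 0 ≤ 2 → met
2. licensed body piercers 2 < 3 → not met
3. professional liability coverage $75,000 < $350,000 → not met
4. condition 'offers permanent makeup' holds; sanitation citations on record 4 > 2 → not met
5. licensed tattoo artists 2 < 3 → not met
6. body-art establishment permit present → met
7. autoclave spore test 478 days ago vs limit 540 → met
8. sharps-disposal audit 44 days ago vs limit 60 → met
9. first-aid certification 26 days ago vs limit 30 → met
10. infection-control review 399 days ago vs limit 730 → met
11. health department inspection 80 days ago vs limit 90 → met
12. bloodborne-pathogen training 511 days ago vs limit 540 → met
Not met: 2, 3, 4, 5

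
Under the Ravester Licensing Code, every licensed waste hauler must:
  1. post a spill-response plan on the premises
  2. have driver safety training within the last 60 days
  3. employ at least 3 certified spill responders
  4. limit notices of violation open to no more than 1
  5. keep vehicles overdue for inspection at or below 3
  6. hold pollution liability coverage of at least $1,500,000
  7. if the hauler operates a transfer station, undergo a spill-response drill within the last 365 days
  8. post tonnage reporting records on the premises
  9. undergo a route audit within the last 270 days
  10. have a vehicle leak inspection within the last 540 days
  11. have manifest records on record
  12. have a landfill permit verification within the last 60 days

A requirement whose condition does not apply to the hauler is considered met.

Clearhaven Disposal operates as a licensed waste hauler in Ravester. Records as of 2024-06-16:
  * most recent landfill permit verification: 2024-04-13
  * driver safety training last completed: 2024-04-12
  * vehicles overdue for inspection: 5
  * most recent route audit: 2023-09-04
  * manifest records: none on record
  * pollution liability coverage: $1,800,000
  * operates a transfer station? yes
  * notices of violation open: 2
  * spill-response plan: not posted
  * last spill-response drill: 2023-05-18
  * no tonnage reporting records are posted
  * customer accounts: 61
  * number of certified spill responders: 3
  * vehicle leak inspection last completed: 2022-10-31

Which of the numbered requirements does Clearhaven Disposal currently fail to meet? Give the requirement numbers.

1. spill-response plan absent → not met
2. driver safety training 65 days ago vs limit 60 → not met
3. certified spill responders 3 ≥ 3 → met
4. notices of violation open 2 > 1 → not met
5. vehicles overdue for inspection 5 > 3 → not met
6. pollution liability coverage $1,800,000 ≥ $1,500,000 → met
7. condition 'operates a transfer station' holds; spill-response drill 395 days ago vs limit 365 → not met
8. tonnage reporting records absent → not met
9. route audit 286 days ago vs limit 270 → not met
10. vehicle leak inspection 594 days ago vs limit 540 → not met
11. manifest records absent → not met
12. landfill permit verification 64 days ago vs limit 60 → not met
Not met: 1, 2, 4, 5, 7, 8, 9, 10, 11, 12

1, 2, 4, 5, 7, 8, 9, 10, 11, 12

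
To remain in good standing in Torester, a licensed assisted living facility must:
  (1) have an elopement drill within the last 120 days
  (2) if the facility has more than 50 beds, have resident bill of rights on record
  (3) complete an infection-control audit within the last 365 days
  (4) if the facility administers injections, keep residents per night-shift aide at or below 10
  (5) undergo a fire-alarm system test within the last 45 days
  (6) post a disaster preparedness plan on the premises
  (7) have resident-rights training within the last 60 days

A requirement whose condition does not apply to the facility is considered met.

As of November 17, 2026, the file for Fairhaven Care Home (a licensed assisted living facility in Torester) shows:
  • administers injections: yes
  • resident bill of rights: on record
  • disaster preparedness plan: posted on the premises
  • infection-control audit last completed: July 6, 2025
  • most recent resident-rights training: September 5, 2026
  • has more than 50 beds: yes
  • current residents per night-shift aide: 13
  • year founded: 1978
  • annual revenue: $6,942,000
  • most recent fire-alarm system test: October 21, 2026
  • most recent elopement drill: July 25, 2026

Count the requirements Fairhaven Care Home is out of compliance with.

3

1. elopement drill 115 days ago vs limit 120 → met
2. condition 'has more than 50 beds' holds; resident bill of rights present → met
3. infection-control audit 499 days ago vs limit 365 → not met
4. condition 'administers injections' holds; residents per night-shift aide 13 > 10 → not met
5. fire-alarm system test 27 days ago vs limit 45 → met
6. disaster preparedness plan present → met
7. resident-rights training 73 days ago vs limit 60 → not met
Not met: 3 of 7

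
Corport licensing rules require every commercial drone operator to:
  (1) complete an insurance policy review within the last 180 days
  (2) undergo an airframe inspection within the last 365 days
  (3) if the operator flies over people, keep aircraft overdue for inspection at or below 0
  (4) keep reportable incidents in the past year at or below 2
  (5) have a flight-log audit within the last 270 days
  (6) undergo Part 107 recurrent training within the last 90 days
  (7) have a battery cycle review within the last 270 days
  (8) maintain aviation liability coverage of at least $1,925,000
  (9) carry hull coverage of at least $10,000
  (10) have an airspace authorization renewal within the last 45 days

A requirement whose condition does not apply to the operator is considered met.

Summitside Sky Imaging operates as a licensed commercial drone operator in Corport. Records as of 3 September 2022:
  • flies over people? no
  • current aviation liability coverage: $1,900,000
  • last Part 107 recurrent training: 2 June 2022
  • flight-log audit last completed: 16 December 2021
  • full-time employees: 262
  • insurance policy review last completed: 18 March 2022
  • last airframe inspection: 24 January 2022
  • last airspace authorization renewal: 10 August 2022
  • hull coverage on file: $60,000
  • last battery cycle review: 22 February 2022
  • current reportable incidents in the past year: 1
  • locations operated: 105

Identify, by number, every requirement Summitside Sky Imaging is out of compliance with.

1. insurance policy review 169 days ago vs limit 180 → met
2. airframe inspection 222 days ago vs limit 365 → met
3. condition 'flies over people' does not hold → requirement n/a → met
4. reportable incidents in the past year 1 ≤ 2 → met
5. flight-log audit 261 days ago vs limit 270 → met
6. Part 107 recurrent training 93 days ago vs limit 90 → not met
7. battery cycle review 193 days ago vs limit 270 → met
8. aviation liability coverage $1,900,000 < $1,925,000 → not met
9. hull coverage $60,000 ≥ $10,000 → met
10. airspace authorization renewal 24 days ago vs limit 45 → met
Not met: 6, 8

6, 8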